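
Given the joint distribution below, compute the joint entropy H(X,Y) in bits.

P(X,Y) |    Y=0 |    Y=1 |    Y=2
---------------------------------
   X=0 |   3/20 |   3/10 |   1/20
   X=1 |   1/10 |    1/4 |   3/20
2.3905 bits

Joint entropy is H(X,Y) = -Σ_{x,y} p(x,y) log p(x,y).

Summing over all non-zero entries:
H(X,Y) = -[3/20·log_2(3/20) + 3/10·log_2(3/10) + 1/20·log_2(1/20) + 1/10·log_2(1/10) + 1/4·log_2(1/4) + 3/20·log_2(3/20)]
H(X,Y) = 2.3905 bits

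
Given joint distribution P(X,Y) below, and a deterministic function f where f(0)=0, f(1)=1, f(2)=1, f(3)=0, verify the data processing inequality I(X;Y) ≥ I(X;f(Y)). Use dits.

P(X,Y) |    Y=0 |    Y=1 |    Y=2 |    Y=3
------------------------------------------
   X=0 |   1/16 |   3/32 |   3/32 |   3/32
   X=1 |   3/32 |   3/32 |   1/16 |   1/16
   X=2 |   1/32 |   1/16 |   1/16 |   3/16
I(X;Y) = 0.0258, I(X;f(Y)) = 0.0054, inequality holds: 0.0258 ≥ 0.0054

Data Processing Inequality: For any Markov chain X → Y → Z, we have I(X;Y) ≥ I(X;Z).

Here Z = f(Y) is a deterministic function of Y, forming X → Y → Z.

Original I(X;Y) = 0.0258 dits

After applying f:
P(X,Z) where Z=f(Y):
- P(X,Z=0) = P(X,Y=0) + P(X,Y=3)
- P(X,Z=1) = P(X,Y=1) + P(X,Y=2)

I(X;Z) = I(X;f(Y)) = 0.0054 dits

Verification: 0.0258 ≥ 0.0054 ✓

Information cannot be created by processing; the function f can only lose information about X.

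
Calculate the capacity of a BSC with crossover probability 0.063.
0.6608 bits

For a binary symmetric channel (BSC) with error probability p:
Capacity C = 1 - H(p) bits per symbol

where H(p) = -p log₂(p) - (1-p) log₂(1-p) is the binary entropy function.

H(0.063) = 0.3392 bits
C = 1 - 0.3392 = 0.6608 bits per symbol

This means we can reliably transmit up to 0.6608 bits of information per channel use.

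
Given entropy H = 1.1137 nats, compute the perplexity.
3.0456

Perplexity is e^H (or exp(H) for natural log).

H = 1.1137 nats
Perplexity = e^1.1137 = 3.0456

Interpretation: The model's uncertainty is equivalent to choosing uniformly among 3.0 options.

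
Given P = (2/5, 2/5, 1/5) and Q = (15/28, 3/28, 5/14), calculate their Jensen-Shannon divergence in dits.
0.0266 dits

Jensen-Shannon divergence is:
JSD(P||Q) = 0.5 × D_KL(P||M) + 0.5 × D_KL(Q||M)
where M = 0.5 × (P + Q) is the mixture distribution.

M = 0.5 × (2/5, 2/5, 1/5) + 0.5 × (15/28, 3/28, 5/14) = (0.467857, 0.253571, 0.278571)

D_KL(P||M) = 0.0232 dits
D_KL(Q||M) = 0.0300 dits

JSD(P||Q) = 0.5 × 0.0232 + 0.5 × 0.0300 = 0.0266 dits

Unlike KL divergence, JSD is symmetric and bounded: 0 ≤ JSD ≤ log(2).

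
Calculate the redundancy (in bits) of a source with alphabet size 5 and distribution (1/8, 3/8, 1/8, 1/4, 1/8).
0.1663 bits

Redundancy measures how far a source is from maximum entropy:
R = H_max - H(X)

Maximum entropy for 5 symbols: H_max = log_2(5) = 2.3219 bits
Actual entropy: H(X) = 2.1556 bits
Redundancy: R = 2.3219 - 2.1556 = 0.1663 bits

This redundancy represents potential for compression: the source could be compressed by 0.1663 bits per symbol.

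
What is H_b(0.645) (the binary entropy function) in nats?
0.6505 nats

The binary entropy function is:
H(p) = -p log(p) - (1-p) log(1-p)

H(0.645) = -0.645 × log_e(0.645) - 0.355 × log_e(0.355)
H(0.645) = 0.6505 nats

Note: Binary entropy is maximized at p=0.5 (H=1 bit) and minimized at p=0 or p=1 (H=0).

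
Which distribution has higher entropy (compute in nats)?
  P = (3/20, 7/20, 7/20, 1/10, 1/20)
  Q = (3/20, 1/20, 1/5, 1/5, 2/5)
Q

Computing entropies in nats:
H(P) = 1.3995
H(Q) = 1.4446

Distribution Q has higher entropy.

Intuition: The distribution closer to uniform (more spread out) has higher entropy.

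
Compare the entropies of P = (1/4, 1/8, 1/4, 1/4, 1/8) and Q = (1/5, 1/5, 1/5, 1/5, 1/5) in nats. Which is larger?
Q

Computing entropies in nats:
H(P) = 1.5596
H(Q) = 1.6094

Distribution Q has higher entropy.

Intuition: The distribution closer to uniform (more spread out) has higher entropy.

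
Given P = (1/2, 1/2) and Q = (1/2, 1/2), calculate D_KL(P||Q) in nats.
0.0000 nats

KL divergence: D_KL(P||Q) = Σ p(x) log(p(x)/q(x))

Computing term by term:
  x=0: 1/2 × log_e[(1/2)/(1/2)] = 1/2 × 0.0000 = 0.0000
  x=1: 1/2 × log_e[(1/2)/(1/2)] = 1/2 × 0.0000 = 0.0000

D_KL(P||Q) = 0.0000 nats

Note: KL divergence is always non-negative and equals 0 iff P = Q.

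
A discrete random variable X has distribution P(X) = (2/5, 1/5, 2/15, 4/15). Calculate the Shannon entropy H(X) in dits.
0.5687 dits

Shannon entropy is H(X) = -Σ p(x) log p(x).

For P = (2/5, 1/5, 2/15, 4/15):
H = -2/5 × log_10(2/5) -1/5 × log_10(1/5) -2/15 × log_10(2/15) -4/15 × log_10(4/15)
H = 0.5687 dits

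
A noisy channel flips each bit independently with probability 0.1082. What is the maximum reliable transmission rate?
0.5055 bits

For a binary symmetric channel (BSC) with error probability p:
Capacity C = 1 - H(p) bits per symbol

where H(p) = -p log₂(p) - (1-p) log₂(1-p) is the binary entropy function.

H(0.1082) = 0.4945 bits
C = 1 - 0.4945 = 0.5055 bits per symbol

This means we can reliably transmit up to 0.5055 bits of information per channel use.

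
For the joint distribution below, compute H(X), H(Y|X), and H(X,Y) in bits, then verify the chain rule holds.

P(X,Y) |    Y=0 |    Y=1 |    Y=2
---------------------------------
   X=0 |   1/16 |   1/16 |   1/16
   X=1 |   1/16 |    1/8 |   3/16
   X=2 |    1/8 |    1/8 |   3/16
H(X,Y) = 3.0306, H(X) = 1.5052, H(Y|X) = 1.5254 (all in bits)

Chain rule: H(X,Y) = H(X) + H(Y|X)

Left side — joint entropy directly:
H(X,Y) = -Σ p(x,y) log p(x,y) = 3.0306 bits

Right side — compute H(Y|X) from the conditional distributions:
P(X) = (3/16, 3/8, 7/16), so H(X) = 1.5052 bits
H(Y|X) = Σ_x P(X=x) · H(Y|X=x):
  P(Y|X=0) = (1/3, 1/3, 1/3), H(Y|X=0) = 1.5850, weight P(X=0) = 3/16
  P(Y|X=1) = (1/6, 1/3, 1/2), H(Y|X=1) = 1.4591, weight P(X=1) = 3/8
  P(Y|X=2) = (2/7, 2/7, 3/7), H(Y|X=2) = 1.5567, weight P(X=2) = 7/16
H(Y|X) = 1.5254 bits

H(X) + H(Y|X) = 1.5052 + 1.5254 = 3.0306 bits

Both sides equal 3.0306 bits. ✓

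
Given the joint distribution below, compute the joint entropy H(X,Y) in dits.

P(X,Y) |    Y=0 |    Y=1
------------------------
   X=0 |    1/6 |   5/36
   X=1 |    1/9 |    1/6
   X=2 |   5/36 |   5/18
0.7581 dits

Joint entropy is H(X,Y) = -Σ_{x,y} p(x,y) log p(x,y).

Summing over all non-zero entries:
H(X,Y) = -[1/6·log_10(1/6) + 5/36·log_10(5/36) + 1/9·log_10(1/9) + 1/6·log_10(1/6) + 5/36·log_10(5/36) + 5/18·log_10(5/18)]
H(X,Y) = 0.7581 dits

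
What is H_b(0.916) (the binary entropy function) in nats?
0.2884 nats

The binary entropy function is:
H(p) = -p log(p) - (1-p) log(1-p)

H(0.916) = -0.916 × log_e(0.916) - 0.084 × log_e(0.084)
H(0.916) = 0.2884 nats

Note: Binary entropy is maximized at p=0.5 (H=1 bit) and minimized at p=0 or p=1 (H=0).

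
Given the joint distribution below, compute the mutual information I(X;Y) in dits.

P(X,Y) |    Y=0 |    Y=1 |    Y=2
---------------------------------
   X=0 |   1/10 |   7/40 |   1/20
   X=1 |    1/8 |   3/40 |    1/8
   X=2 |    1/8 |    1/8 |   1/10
0.0169 dits

Mutual information: I(X;Y) = H(X) + H(Y) - H(X,Y)

Marginals:
P(X) = (13/40, 13/40, 7/20), H(X) = 0.4769 dits
P(Y) = (7/20, 3/8, 11/40), H(Y) = 0.4735 dits

Joint entropy: H(X,Y) = 0.9334 dits

I(X;Y) = 0.4769 + 0.4735 - 0.9334 = 0.0169 dits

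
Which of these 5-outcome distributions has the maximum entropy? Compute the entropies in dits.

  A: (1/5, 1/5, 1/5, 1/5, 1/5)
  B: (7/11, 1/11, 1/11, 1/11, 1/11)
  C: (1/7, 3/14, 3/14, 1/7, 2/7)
A

For a discrete distribution over n outcomes, entropy is maximized by the uniform distribution.

Computing entropies:
H(A) = 0.6990 dits
H(B) = 0.5036 dits
H(C) = 0.6836 dits

The uniform distribution (where all probabilities equal 1/5) achieves the maximum entropy of log_10(5) = 0.6990 dits.

Distribution A has the highest entropy.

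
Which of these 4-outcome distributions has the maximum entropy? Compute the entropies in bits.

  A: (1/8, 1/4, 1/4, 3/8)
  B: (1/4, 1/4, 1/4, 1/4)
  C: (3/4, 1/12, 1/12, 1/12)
B

For a discrete distribution over n outcomes, entropy is maximized by the uniform distribution.

Computing entropies:
H(A) = 1.9056 bits
H(B) = 2.0000 bits
H(C) = 1.2075 bits

The uniform distribution (where all probabilities equal 1/4) achieves the maximum entropy of log_2(4) = 2.0000 bits.

Distribution B has the highest entropy.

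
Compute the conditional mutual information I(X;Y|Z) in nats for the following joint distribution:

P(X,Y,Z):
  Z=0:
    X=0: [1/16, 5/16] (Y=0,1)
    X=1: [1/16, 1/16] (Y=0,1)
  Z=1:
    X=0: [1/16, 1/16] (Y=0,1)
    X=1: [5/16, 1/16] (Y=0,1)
0.0511 nats

Conditional mutual information: I(X;Y|Z) = H(X|Z) + H(Y|Z) - H(X,Y|Z)

H(Z) = 0.6931
H(X,Z) = 1.2555 → H(X|Z) = 0.5623
H(Y,Z) = 1.2555 → H(Y|Z) = 0.5623
H(X,Y,Z) = 1.7667 → H(X,Y|Z) = 1.0735

I(X;Y|Z) = 0.5623 + 0.5623 - 1.0735 = 0.0511 nats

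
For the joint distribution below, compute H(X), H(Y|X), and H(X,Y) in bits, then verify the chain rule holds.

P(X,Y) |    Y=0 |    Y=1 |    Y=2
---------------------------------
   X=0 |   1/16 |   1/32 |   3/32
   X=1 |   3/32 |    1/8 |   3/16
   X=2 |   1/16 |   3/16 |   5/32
H(X,Y) = 2.9957, H(X) = 1.5087, H(Y|X) = 1.4869 (all in bits)

Chain rule: H(X,Y) = H(X) + H(Y|X)

Left side — joint entropy directly:
H(X,Y) = -Σ p(x,y) log p(x,y) = 2.9957 bits

Right side — compute H(Y|X) from the conditional distributions:
P(X) = (3/16, 13/32, 13/32), so H(X) = 1.5087 bits
H(Y|X) = Σ_x P(X=x) · H(Y|X=x):
  P(Y|X=0) = (1/3, 1/6, 1/2), H(Y|X=0) = 1.4591, weight P(X=0) = 3/16
  P(Y|X=1) = (3/13, 4/13, 6/13), H(Y|X=1) = 1.5262, weight P(X=1) = 13/32
  P(Y|X=2) = (2/13, 6/13, 5/13), H(Y|X=2) = 1.4605, weight P(X=2) = 13/32
H(Y|X) = 1.4869 bits

H(X) + H(Y|X) = 1.5087 + 1.4869 = 2.9957 bits

Both sides equal 2.9957 bits. ✓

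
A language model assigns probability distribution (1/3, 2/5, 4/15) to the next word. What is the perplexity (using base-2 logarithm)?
2.9600

Perplexity is 2^H (or exp(H) for natural log).

First, H = -Σ p log p = 1.5656 bits
Perplexity = 2^1.5656 = 2.9600

Interpretation: The model's uncertainty is equivalent to choosing uniformly among 3.0 options.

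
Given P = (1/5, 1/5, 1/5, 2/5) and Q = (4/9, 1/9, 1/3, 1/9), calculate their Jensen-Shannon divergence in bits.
0.1182 bits

Jensen-Shannon divergence is:
JSD(P||Q) = 0.5 × D_KL(P||M) + 0.5 × D_KL(Q||M)
where M = 0.5 × (P + Q) is the mixture distribution.

M = 0.5 × (1/5, 1/5, 1/5, 2/5) + 0.5 × (4/9, 1/9, 1/3, 1/9) = (0.322222, 0.155556, 4/15, 0.255556)

D_KL(P||M) = 0.1104 bits
D_KL(Q||M) = 0.1261 bits

JSD(P||Q) = 0.5 × 0.1104 + 0.5 × 0.1261 = 0.1182 bits

Unlike KL divergence, JSD is symmetric and bounded: 0 ≤ JSD ≤ log(2).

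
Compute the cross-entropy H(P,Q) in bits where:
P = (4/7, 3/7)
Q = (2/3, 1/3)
1.0135 bits

Cross-entropy: H(P,Q) = -Σ p(x) log q(x)

Alternatively: H(P,Q) = H(P) + D_KL(P||Q)
H(P) = 0.9852 bits
D_KL(P||Q) = 0.0283 bits

H(P,Q) = 0.9852 + 0.0283 = 1.0135 bits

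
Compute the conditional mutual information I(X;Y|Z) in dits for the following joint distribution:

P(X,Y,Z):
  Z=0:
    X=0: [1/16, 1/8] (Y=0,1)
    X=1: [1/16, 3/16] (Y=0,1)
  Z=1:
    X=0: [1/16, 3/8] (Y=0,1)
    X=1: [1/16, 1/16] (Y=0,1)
0.0146 dits

Conditional mutual information: I(X;Y|Z) = H(X|Z) + H(Y|Z) - H(X,Y|Z)

H(Z) = 0.2976
H(X,Z) = 0.5568 → H(X|Z) = 0.2592
H(Y,Z) = 0.5407 → H(Y|Z) = 0.2431
H(X,Y,Z) = 0.7852 → H(X,Y|Z) = 0.4876

I(X;Y|Z) = 0.2592 + 0.2431 - 0.4876 = 0.0146 dits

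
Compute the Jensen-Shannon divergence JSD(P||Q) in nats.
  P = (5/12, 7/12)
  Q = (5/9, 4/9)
0.0097 nats

Jensen-Shannon divergence is:
JSD(P||Q) = 0.5 × D_KL(P||M) + 0.5 × D_KL(Q||M)
where M = 0.5 × (P + Q) is the mixture distribution.

M = 0.5 × (5/12, 7/12) + 0.5 × (5/9, 4/9) = (0.486111, 0.513889)

D_KL(P||M) = 0.0097 nats
D_KL(Q||M) = 0.0097 nats

JSD(P||Q) = 0.5 × 0.0097 + 0.5 × 0.0097 = 0.0097 nats

Unlike KL divergence, JSD is symmetric and bounded: 0 ≤ JSD ≤ log(2).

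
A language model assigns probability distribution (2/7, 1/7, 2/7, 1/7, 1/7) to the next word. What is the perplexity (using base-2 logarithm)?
4.7107

Perplexity is 2^H (or exp(H) for natural log).

First, H = -Σ p log p = 2.2359 bits
Perplexity = 2^2.2359 = 4.7107

Interpretation: The model's uncertainty is equivalent to choosing uniformly among 4.7 options.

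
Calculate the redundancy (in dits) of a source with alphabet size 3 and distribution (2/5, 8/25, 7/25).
0.0048 dits

Redundancy measures how far a source is from maximum entropy:
R = H_max - H(X)

Maximum entropy for 3 symbols: H_max = log_10(3) = 0.4771 dits
Actual entropy: H(X) = 0.4723 dits
Redundancy: R = 0.4771 - 0.4723 = 0.0048 dits

This redundancy represents potential for compression: the source could be compressed by 0.0048 dits per symbol.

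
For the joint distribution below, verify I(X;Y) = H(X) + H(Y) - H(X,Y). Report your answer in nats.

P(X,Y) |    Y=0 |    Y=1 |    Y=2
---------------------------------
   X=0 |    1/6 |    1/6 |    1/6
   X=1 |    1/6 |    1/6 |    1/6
I(X;Y) = 0.0000 nats

Mutual information has multiple equivalent forms:
- I(X;Y) = H(X) - H(X|Y)
- I(X;Y) = H(Y) - H(Y|X)
- I(X;Y) = H(X) + H(Y) - H(X,Y)

Computing all quantities:
H(X) = 0.6931, H(Y) = 1.0986, H(X,Y) = 1.7918
H(X|Y) = 0.6931, H(Y|X) = 1.0986

Verification:
H(X) - H(X|Y) = 0.6931 - 0.6931 = 0.0000
H(Y) - H(Y|X) = 1.0986 - 1.0986 = 0.0000
H(X) + H(Y) - H(X,Y) = 0.6931 + 1.0986 - 1.7918 = 0.0000

All forms give I(X;Y) = 0.0000 nats. ✓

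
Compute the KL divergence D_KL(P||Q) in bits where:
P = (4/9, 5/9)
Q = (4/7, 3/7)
0.0469 bits

KL divergence: D_KL(P||Q) = Σ p(x) log(p(x)/q(x))

Computing term by term:
  x=0: 4/9 × log_2[(4/9)/(4/7)] = 4/9 × -0.3626 = -0.1611
  x=1: 5/9 × log_2[(5/9)/(3/7)] = 5/9 × 0.3744 = 0.2080

D_KL(P||Q) = 0.0469 bits

Note: KL divergence is always non-negative and equals 0 iff P = Q.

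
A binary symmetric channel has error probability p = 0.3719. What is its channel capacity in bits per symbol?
0.0479 bits

For a binary symmetric channel (BSC) with error probability p:
Capacity C = 1 - H(p) bits per symbol

where H(p) = -p log₂(p) - (1-p) log₂(1-p) is the binary entropy function.

H(0.3719) = 0.9521 bits
C = 1 - 0.9521 = 0.0479 bits per symbol

This means we can reliably transmit up to 0.0479 bits of information per channel use.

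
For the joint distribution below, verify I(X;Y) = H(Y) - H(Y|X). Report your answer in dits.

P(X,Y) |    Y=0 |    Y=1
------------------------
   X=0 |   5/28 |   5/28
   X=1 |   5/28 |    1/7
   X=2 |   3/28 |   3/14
I(X;Y) = 0.0077 dits

Mutual information has multiple equivalent forms:
- I(X;Y) = H(X) - H(X|Y)
- I(X;Y) = H(Y) - H(Y|X)
- I(X;Y) = H(X) + H(Y) - H(X,Y)

Computing all quantities:
H(X) = 0.4766, H(Y) = 0.2999, H(X,Y) = 0.7688
H(X|Y) = 0.4689, H(Y|X) = 0.2923

Verification:
H(X) - H(X|Y) = 0.4766 - 0.4689 = 0.0077
H(Y) - H(Y|X) = 0.2999 - 0.2923 = 0.0077
H(X) + H(Y) - H(X,Y) = 0.4766 + 0.2999 - 0.7688 = 0.0077

All forms give I(X;Y) = 0.0077 dits. ✓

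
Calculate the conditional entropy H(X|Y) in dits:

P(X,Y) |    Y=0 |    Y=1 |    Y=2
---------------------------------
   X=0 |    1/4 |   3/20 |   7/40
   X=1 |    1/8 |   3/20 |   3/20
0.2914 dits

Using the chain rule: H(X|Y) = H(X,Y) - H(Y)

First, compute H(X,Y) = 0.7666 dits

Marginal P(Y) = (3/8, 3/10, 13/40)
H(Y) = 0.4752 dits

H(X|Y) = H(X,Y) - H(Y) = 0.7666 - 0.4752 = 0.2914 dits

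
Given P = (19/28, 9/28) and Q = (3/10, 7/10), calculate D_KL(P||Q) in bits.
0.4381 bits

KL divergence: D_KL(P||Q) = Σ p(x) log(p(x)/q(x))

Computing term by term:
  x=0: 19/28 × log_2[(19/28)/(3/10)] = 19/28 × 1.1775 = 0.7990
  x=1: 9/28 × log_2[(9/28)/(7/10)] = 9/28 × -1.1229 = -0.3609

D_KL(P||Q) = 0.4381 bits

Note: KL divergence is always non-negative and equals 0 iff P = Q.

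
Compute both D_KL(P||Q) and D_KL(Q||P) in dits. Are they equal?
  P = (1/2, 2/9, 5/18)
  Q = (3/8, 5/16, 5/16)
D_KL(P||Q) = 0.0154, D_KL(Q||P) = 0.0154

KL divergence is not symmetric: D_KL(P||Q) ≠ D_KL(Q||P) in general.

D_KL(P||Q) = 0.0154 dits
D_KL(Q||P) = 0.0154 dits

In this case they happen to be equal (to 4 decimal places).

This asymmetry is why KL divergence is not a true distance metric.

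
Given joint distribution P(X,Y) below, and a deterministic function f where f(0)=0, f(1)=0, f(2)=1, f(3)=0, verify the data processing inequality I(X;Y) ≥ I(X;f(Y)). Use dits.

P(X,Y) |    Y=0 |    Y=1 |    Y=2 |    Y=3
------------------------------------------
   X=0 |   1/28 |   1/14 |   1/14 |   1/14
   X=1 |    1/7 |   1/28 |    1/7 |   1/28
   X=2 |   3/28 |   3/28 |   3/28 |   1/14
I(X;Y) = 0.0247, I(X;f(Y)) = 0.0034, inequality holds: 0.0247 ≥ 0.0034

Data Processing Inequality: For any Markov chain X → Y → Z, we have I(X;Y) ≥ I(X;Z).

Here Z = f(Y) is a deterministic function of Y, forming X → Y → Z.

Original I(X;Y) = 0.0247 dits

After applying f:
P(X,Z) where Z=f(Y):
- P(X,Z=0) = P(X,Y=0) + P(X,Y=1) + P(X,Y=3)
- P(X,Z=1) = P(X,Y=2)

I(X;Z) = I(X;f(Y)) = 0.0034 dits

Verification: 0.0247 ≥ 0.0034 ✓

Information cannot be created by processing; the function f can only lose information about X.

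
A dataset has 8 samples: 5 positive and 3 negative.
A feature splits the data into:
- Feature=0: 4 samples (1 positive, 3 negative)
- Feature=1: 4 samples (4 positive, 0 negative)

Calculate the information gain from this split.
0.5488 bits

Information Gain = H(Y) - H(Y|Feature)

Before split:
P(positive) = 5/8 = 0.6250
H(Y) = 0.9544 bits

After split:
Feature=0: H = 0.8113 bits (weight = 4/8)
Feature=1: H = 0.0000 bits (weight = 4/8)
H(Y|Feature) = (4/8)×0.8113 + (4/8)×0.0000 = 0.4056 bits

Information Gain = 0.9544 - 0.4056 = 0.5488 bits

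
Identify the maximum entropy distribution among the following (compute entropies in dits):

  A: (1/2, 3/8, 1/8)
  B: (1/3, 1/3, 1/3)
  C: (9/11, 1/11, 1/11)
B

For a discrete distribution over n outcomes, entropy is maximized by the uniform distribution.

Computing entropies:
H(A) = 0.4231 dits
H(B) = 0.4771 dits
H(C) = 0.2606 dits

The uniform distribution (where all probabilities equal 1/3) achieves the maximum entropy of log_10(3) = 0.4771 dits.

Distribution B has the highest entropy.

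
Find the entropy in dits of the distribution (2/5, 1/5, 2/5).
0.4581 dits

Shannon entropy is H(X) = -Σ p(x) log p(x).

For P = (2/5, 1/5, 2/5):
H = -2/5 × log_10(2/5) -1/5 × log_10(1/5) -2/5 × log_10(2/5)
H = 0.4581 dits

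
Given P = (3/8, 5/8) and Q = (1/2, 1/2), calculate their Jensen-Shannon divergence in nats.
0.0080 nats

Jensen-Shannon divergence is:
JSD(P||Q) = 0.5 × D_KL(P||M) + 0.5 × D_KL(Q||M)
where M = 0.5 × (P + Q) is the mixture distribution.

M = 0.5 × (3/8, 5/8) + 0.5 × (1/2, 1/2) = (7/16, 9/16)

D_KL(P||M) = 0.0080 nats
D_KL(Q||M) = 0.0079 nats

JSD(P||Q) = 0.5 × 0.0080 + 0.5 × 0.0079 = 0.0080 nats

Unlike KL divergence, JSD is symmetric and bounded: 0 ≤ JSD ≤ log(2).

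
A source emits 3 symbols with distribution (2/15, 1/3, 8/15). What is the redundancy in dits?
0.0558 dits

Redundancy measures how far a source is from maximum entropy:
R = H_max - H(X)

Maximum entropy for 3 symbols: H_max = log_10(3) = 0.4771 dits
Actual entropy: H(X) = 0.4213 dits
Redundancy: R = 0.4771 - 0.4213 = 0.0558 dits

This redundancy represents potential for compression: the source could be compressed by 0.0558 dits per symbol.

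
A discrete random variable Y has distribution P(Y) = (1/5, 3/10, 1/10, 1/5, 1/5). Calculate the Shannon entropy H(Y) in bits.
2.2464 bits

Shannon entropy is H(X) = -Σ p(x) log p(x).

For P = (1/5, 3/10, 1/10, 1/5, 1/5):
H = -1/5 × log_2(1/5) -3/10 × log_2(3/10) -1/10 × log_2(1/10) -1/5 × log_2(1/5) -1/5 × log_2(1/5)
H = 2.2464 bits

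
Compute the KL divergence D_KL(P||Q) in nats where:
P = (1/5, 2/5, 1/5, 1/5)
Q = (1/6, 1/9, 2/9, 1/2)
0.3445 nats

KL divergence: D_KL(P||Q) = Σ p(x) log(p(x)/q(x))

Computing term by term:
  x=0: 1/5 × log_e[(1/5)/(1/6)] = 1/5 × 0.1823 = 0.0365
  x=1: 2/5 × log_e[(2/5)/(1/9)] = 2/5 × 1.2809 = 0.5124
  x=2: 1/5 × log_e[(1/5)/(2/9)] = 1/5 × -0.1054 = -0.0211
  x=3: 1/5 × log_e[(1/5)/(1/2)] = 1/5 × -0.9163 = -0.1833

D_KL(P||Q) = 0.3445 nats

Note: KL divergence is always non-negative and equals 0 iff P = Q.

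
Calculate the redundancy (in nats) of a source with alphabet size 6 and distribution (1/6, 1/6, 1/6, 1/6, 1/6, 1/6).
0.0000 nats

Redundancy measures how far a source is from maximum entropy:
R = H_max - H(X)

Maximum entropy for 6 symbols: H_max = log_e(6) = 1.7918 nats
Actual entropy: H(X) = 1.7918 nats
Redundancy: R = 1.7918 - 1.7918 = 0.0000 nats

This redundancy represents potential for compression: the source could be compressed by 0.0000 nats per symbol.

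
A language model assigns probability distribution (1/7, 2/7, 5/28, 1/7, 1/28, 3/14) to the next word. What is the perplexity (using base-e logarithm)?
5.3156

Perplexity is e^H (or exp(H) for natural log).

First, H = -Σ p log p = 1.6706 nats
Perplexity = e^1.6706 = 5.3156

Interpretation: The model's uncertainty is equivalent to choosing uniformly among 5.3 options.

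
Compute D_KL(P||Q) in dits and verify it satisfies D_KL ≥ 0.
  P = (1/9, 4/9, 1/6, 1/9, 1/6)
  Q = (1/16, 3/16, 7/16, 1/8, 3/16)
0.1103 dits

KL divergence satisfies the Gibbs inequality: D_KL(P||Q) ≥ 0 for all distributions P, Q.

D_KL(P||Q) = Σ p(x) log(p(x)/q(x))
Term by term:
  x=0: 1/9 × log_10[(1/9)/(1/16)] = 0.0278
  x=1: 4/9 × log_10[(4/9)/(3/16)] = 0.1666
  x=2: 1/6 × log_10[(1/6)/(7/16)] = -0.0699
  x=3: 1/9 × log_10[(1/9)/(1/8)] = -0.0057
  x=4: 1/6 × log_10[(1/6)/(3/16)] = -0.0085
D_KL(P||Q) = 0.1103 dits

D_KL(P||Q) = 0.1103 ≥ 0 ✓

This non-negativity is a fundamental property: relative entropy cannot be negative because it measures how different Q is from P.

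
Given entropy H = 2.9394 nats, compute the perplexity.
18.9045

Perplexity is e^H (or exp(H) for natural log).

H = 2.9394 nats
Perplexity = e^2.9394 = 18.9045

Interpretation: The model's uncertainty is equivalent to choosing uniformly among 18.9 options.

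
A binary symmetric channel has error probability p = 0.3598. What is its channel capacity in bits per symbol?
0.0575 bits

For a binary symmetric channel (BSC) with error probability p:
Capacity C = 1 - H(p) bits per symbol

where H(p) = -p log₂(p) - (1-p) log₂(1-p) is the binary entropy function.

H(0.3598) = 0.9425 bits
C = 1 - 0.9425 = 0.0575 bits per symbol

This means we can reliably transmit up to 0.0575 bits of information per channel use.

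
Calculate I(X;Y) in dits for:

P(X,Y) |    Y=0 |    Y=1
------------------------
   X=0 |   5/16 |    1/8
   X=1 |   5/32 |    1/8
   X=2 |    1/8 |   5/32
0.0119 dits

Mutual information: I(X;Y) = H(X) + H(Y) - H(X,Y)

Marginals:
P(X) = (7/16, 9/32, 9/32), H(X) = 0.4670 dits
P(Y) = (19/32, 13/32), H(Y) = 0.2934 dits

Joint entropy: H(X,Y) = 0.7484 dits

I(X;Y) = 0.4670 + 0.2934 - 0.7484 = 0.0119 dits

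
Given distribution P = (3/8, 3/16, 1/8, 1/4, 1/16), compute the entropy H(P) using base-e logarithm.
1.4615 nats

Shannon entropy is H(X) = -Σ p(x) log p(x).

For P = (3/8, 3/16, 1/8, 1/4, 1/16):
H = -3/8 × log_e(3/8) -3/16 × log_e(3/16) -1/8 × log_e(1/8) -1/4 × log_e(1/4) -1/16 × log_e(1/16)
H = 1.4615 nats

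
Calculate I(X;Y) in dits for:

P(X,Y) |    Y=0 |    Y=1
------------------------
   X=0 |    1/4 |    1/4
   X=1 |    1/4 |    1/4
0.0000 dits

Mutual information: I(X;Y) = H(X) + H(Y) - H(X,Y)

Marginals:
P(X) = (1/2, 1/2), H(X) = 0.3010 dits
P(Y) = (1/2, 1/2), H(Y) = 0.3010 dits

Joint entropy: H(X,Y) = 0.6021 dits

I(X;Y) = 0.3010 + 0.3010 - 0.6021 = 0.0000 dits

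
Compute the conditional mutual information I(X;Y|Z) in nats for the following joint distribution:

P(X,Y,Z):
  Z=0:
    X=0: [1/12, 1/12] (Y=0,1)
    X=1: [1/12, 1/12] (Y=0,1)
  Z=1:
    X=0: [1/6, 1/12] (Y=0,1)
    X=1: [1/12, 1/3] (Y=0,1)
0.0734 nats

Conditional mutual information: I(X;Y|Z) = H(X|Z) + H(Y|Z) - H(X,Y|Z)

H(Z) = 0.6365
H(X,Z) = 1.3086 → H(X|Z) = 0.6721
H(Y,Z) = 1.3086 → H(Y|Z) = 0.6721
H(X,Y,Z) = 1.9073 → H(X,Y|Z) = 1.2708

I(X;Y|Z) = 0.6721 + 0.6721 - 1.2708 = 0.0734 nats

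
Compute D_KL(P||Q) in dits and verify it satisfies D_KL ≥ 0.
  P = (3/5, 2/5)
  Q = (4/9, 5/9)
0.0211 dits

KL divergence satisfies the Gibbs inequality: D_KL(P||Q) ≥ 0 for all distributions P, Q.

D_KL(P||Q) = Σ p(x) log(p(x)/q(x))
Term by term:
  x=0: 3/5 × log_10[(3/5)/(4/9)] = 0.0782
  x=1: 2/5 × log_10[(2/5)/(5/9)] = -0.0571
D_KL(P||Q) = 0.0211 dits

D_KL(P||Q) = 0.0211 ≥ 0 ✓

This non-negativity is a fundamental property: relative entropy cannot be negative because it measures how different Q is from P.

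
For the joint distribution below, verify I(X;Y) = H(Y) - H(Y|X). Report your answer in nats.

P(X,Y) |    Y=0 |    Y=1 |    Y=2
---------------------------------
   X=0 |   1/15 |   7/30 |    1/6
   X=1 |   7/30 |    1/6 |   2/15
I(X;Y) = 0.0542 nats

Mutual information has multiple equivalent forms:
- I(X;Y) = H(X) - H(X|Y)
- I(X;Y) = H(Y) - H(Y|X)
- I(X;Y) = H(X) + H(Y) - H(X,Y)

Computing all quantities:
H(X) = 0.6909, H(Y) = 1.0889, H(X,Y) = 1.7256
H(X|Y) = 0.6367, H(Y|X) = 1.0347

Verification:
H(X) - H(X|Y) = 0.6909 - 0.6367 = 0.0542
H(Y) - H(Y|X) = 1.0889 - 1.0347 = 0.0542
H(X) + H(Y) - H(X,Y) = 0.6909 + 1.0889 - 1.7256 = 0.0542

All forms give I(X;Y) = 0.0542 nats. ✓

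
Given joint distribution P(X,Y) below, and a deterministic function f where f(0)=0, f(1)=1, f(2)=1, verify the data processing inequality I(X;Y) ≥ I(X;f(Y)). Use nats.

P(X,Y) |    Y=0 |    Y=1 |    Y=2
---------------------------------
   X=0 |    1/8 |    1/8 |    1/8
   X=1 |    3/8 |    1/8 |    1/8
I(X;Y) = 0.0338, I(X;f(Y)) = 0.0338, inequality holds: 0.0338 ≥ 0.0338

Data Processing Inequality: For any Markov chain X → Y → Z, we have I(X;Y) ≥ I(X;Z).

Here Z = f(Y) is a deterministic function of Y, forming X → Y → Z.

Original I(X;Y) = 0.0338 nats

After applying f:
P(X,Z) where Z=f(Y):
- P(X,Z=0) = P(X,Y=0)
- P(X,Z=1) = P(X,Y=1) + P(X,Y=2)

I(X;Z) = I(X;f(Y)) = 0.0338 nats

Verification: 0.0338 ≥ 0.0338 ✓

Information cannot be created by processing; the function f can only lose information about X.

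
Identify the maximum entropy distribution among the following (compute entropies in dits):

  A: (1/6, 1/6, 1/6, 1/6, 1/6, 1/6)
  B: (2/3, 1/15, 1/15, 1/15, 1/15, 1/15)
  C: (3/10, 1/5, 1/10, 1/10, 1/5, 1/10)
A

For a discrete distribution over n outcomes, entropy is maximized by the uniform distribution.

Computing entropies:
H(A) = 0.7782 dits
H(B) = 0.5094 dits
H(C) = 0.7365 dits

The uniform distribution (where all probabilities equal 1/6) achieves the maximum entropy of log_10(6) = 0.7782 dits.

Distribution A has the highest entropy.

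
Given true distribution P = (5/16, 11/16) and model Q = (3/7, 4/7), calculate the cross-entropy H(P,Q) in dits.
0.2821 dits

Cross-entropy: H(P,Q) = -Σ p(x) log q(x)

Alternatively: H(P,Q) = H(P) + D_KL(P||Q)
H(P) = 0.2697 dits
D_KL(P||Q) = 0.0123 dits

H(P,Q) = 0.2697 + 0.0123 = 0.2821 dits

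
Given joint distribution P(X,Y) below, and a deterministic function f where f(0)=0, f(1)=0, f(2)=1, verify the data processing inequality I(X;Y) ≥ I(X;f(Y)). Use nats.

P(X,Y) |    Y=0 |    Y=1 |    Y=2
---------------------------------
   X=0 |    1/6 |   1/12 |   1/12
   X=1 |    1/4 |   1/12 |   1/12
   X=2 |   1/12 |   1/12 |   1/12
I(X;Y) = 0.0225, I(X;f(Y)) = 0.0073, inequality holds: 0.0225 ≥ 0.0073

Data Processing Inequality: For any Markov chain X → Y → Z, we have I(X;Y) ≥ I(X;Z).

Here Z = f(Y) is a deterministic function of Y, forming X → Y → Z.

Original I(X;Y) = 0.0225 nats

After applying f:
P(X,Z) where Z=f(Y):
- P(X,Z=0) = P(X,Y=0) + P(X,Y=1)
- P(X,Z=1) = P(X,Y=2)

I(X;Z) = I(X;f(Y)) = 0.0073 nats

Verification: 0.0225 ≥ 0.0073 ✓

Information cannot be created by processing; the function f can only lose information about X.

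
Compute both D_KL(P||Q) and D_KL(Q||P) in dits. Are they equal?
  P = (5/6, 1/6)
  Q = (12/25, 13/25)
D_KL(P||Q) = 0.1173, D_KL(Q||P) = 0.1420

KL divergence is not symmetric: D_KL(P||Q) ≠ D_KL(Q||P) in general.

D_KL(P||Q) = 0.1173 dits
D_KL(Q||P) = 0.1420 dits

No, they are not equal!

This asymmetry is why KL divergence is not a true distance metric.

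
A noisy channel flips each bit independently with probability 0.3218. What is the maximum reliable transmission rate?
0.0937 bits

For a binary symmetric channel (BSC) with error probability p:
Capacity C = 1 - H(p) bits per symbol

where H(p) = -p log₂(p) - (1-p) log₂(1-p) is the binary entropy function.

H(0.3218) = 0.9063 bits
C = 1 - 0.9063 = 0.0937 bits per symbol

This means we can reliably transmit up to 0.0937 bits of information per channel use.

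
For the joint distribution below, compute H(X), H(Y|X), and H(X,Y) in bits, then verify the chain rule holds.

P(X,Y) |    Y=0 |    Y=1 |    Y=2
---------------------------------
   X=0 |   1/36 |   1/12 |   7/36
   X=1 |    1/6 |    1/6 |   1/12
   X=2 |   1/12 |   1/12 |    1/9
H(X,Y) = 3.0119, H(X) = 1.5622, H(Y|X) = 1.4496 (all in bits)

Chain rule: H(X,Y) = H(X) + H(Y|X)

Left side — joint entropy directly:
H(X,Y) = -Σ p(x,y) log p(x,y) = 3.0119 bits

Right side — compute H(Y|X) from the conditional distributions:
P(X) = (11/36, 5/12, 5/18), so H(X) = 1.5622 bits
H(Y|X) = Σ_x P(X=x) · H(Y|X=x):
  P(Y|X=0) = (1/11, 3/11, 7/11), H(Y|X=0) = 1.2407, weight P(X=0) = 11/36
  P(Y|X=1) = (2/5, 2/5, 1/5), H(Y|X=1) = 1.5219, weight P(X=1) = 5/12
  P(Y|X=2) = (3/10, 3/10, 2/5), H(Y|X=2) = 1.5710, weight P(X=2) = 5/18
H(Y|X) = 1.4496 bits

H(X) + H(Y|X) = 1.5622 + 1.4496 = 3.0119 bits

Both sides equal 3.0119 bits. ✓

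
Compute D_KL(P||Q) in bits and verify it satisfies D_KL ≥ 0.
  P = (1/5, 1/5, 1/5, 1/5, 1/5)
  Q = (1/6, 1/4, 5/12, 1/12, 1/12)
0.2817 bits

KL divergence satisfies the Gibbs inequality: D_KL(P||Q) ≥ 0 for all distributions P, Q.

D_KL(P||Q) = Σ p(x) log(p(x)/q(x))
Term by term:
  x=0: 1/5 × log_2[(1/5)/(1/6)] = 0.0526
  x=1: 1/5 × log_2[(1/5)/(1/4)] = -0.0644
  x=2: 1/5 × log_2[(1/5)/(5/12)] = -0.2118
  x=3: 1/5 × log_2[(1/5)/(1/12)] = 0.2526
  x=4: 1/5 × log_2[(1/5)/(1/12)] = 0.2526
D_KL(P||Q) = 0.2817 bits

D_KL(P||Q) = 0.2817 ≥ 0 ✓

This non-negativity is a fundamental property: relative entropy cannot be negative because it measures how different Q is from P.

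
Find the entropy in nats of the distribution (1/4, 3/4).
0.5623 nats

Shannon entropy is H(X) = -Σ p(x) log p(x).

For P = (1/4, 3/4):
H = -1/4 × log_e(1/4) -3/4 × log_e(3/4)
H = 0.5623 nats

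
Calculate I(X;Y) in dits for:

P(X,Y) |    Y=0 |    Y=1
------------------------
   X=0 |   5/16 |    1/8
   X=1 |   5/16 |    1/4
0.0058 dits

Mutual information: I(X;Y) = H(X) + H(Y) - H(X,Y)

Marginals:
P(X) = (7/16, 9/16), H(X) = 0.2976 dits
P(Y) = (5/8, 3/8), H(Y) = 0.2873 dits

Joint entropy: H(X,Y) = 0.5791 dits

I(X;Y) = 0.2976 + 0.2873 - 0.5791 = 0.0058 dits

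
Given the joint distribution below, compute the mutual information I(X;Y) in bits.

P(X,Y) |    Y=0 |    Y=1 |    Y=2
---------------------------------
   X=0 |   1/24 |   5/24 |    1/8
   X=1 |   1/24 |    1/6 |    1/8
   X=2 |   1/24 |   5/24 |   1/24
0.0366 bits

Mutual information: I(X;Y) = H(X) + H(Y) - H(X,Y)

Marginals:
P(X) = (3/8, 1/3, 7/24), H(X) = 1.5774 bits
P(Y) = (1/8, 7/12, 7/24), H(Y) = 1.3471 bits

Joint entropy: H(X,Y) = 2.8879 bits

I(X;Y) = 1.5774 + 1.3471 - 2.8879 = 0.0366 bits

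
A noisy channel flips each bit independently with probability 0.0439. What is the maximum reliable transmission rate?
0.7401 bits

For a binary symmetric channel (BSC) with error probability p:
Capacity C = 1 - H(p) bits per symbol

where H(p) = -p log₂(p) - (1-p) log₂(1-p) is the binary entropy function.

H(0.0439) = 0.2599 bits
C = 1 - 0.2599 = 0.7401 bits per symbol

This means we can reliably transmit up to 0.7401 bits of information per channel use.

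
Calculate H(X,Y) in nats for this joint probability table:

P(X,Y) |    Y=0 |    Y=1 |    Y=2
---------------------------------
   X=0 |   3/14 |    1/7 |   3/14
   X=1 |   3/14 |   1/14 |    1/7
1.7348 nats

Joint entropy is H(X,Y) = -Σ_{x,y} p(x,y) log p(x,y).

Summing over all non-zero entries:
H(X,Y) = -[3/14·log_e(3/14) + 1/7·log_e(1/7) + 3/14·log_e(3/14) + 3/14·log_e(3/14) + 1/14·log_e(1/14) + 1/7·log_e(1/7)]
H(X,Y) = 1.7348 nats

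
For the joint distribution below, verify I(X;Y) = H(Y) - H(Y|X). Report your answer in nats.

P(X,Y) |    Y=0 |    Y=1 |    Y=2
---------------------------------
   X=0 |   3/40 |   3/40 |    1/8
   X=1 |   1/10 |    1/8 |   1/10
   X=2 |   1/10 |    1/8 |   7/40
I(X;Y) = 0.0095 nats

Mutual information has multiple equivalent forms:
- I(X;Y) = H(X) - H(X|Y)
- I(X;Y) = H(Y) - H(Y|X)
- I(X;Y) = H(X) + H(Y) - H(X,Y)

Computing all quantities:
H(X) = 1.0868, H(Y) = 1.0868, H(X,Y) = 2.1641
H(X|Y) = 1.0773, H(Y|X) = 1.0773

Verification:
H(X) - H(X|Y) = 1.0868 - 1.0773 = 0.0095
H(Y) - H(Y|X) = 1.0868 - 1.0773 = 0.0095
H(X) + H(Y) - H(X,Y) = 1.0868 + 1.0868 - 2.1641 = 0.0095

All forms give I(X;Y) = 0.0095 nats. ✓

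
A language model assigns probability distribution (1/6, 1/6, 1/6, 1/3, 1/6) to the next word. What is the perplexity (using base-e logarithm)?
4.7622

Perplexity is e^H (or exp(H) for natural log).

First, H = -Σ p log p = 1.5607 nats
Perplexity = e^1.5607 = 4.7622

Interpretation: The model's uncertainty is equivalent to choosing uniformly among 4.8 options.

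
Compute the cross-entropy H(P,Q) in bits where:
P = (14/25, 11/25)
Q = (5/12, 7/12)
1.0494 bits

Cross-entropy: H(P,Q) = -Σ p(x) log q(x)

Alternatively: H(P,Q) = H(P) + D_KL(P||Q)
H(P) = 0.9896 bits
D_KL(P||Q) = 0.0599 bits

H(P,Q) = 0.9896 + 0.0599 = 1.0494 bits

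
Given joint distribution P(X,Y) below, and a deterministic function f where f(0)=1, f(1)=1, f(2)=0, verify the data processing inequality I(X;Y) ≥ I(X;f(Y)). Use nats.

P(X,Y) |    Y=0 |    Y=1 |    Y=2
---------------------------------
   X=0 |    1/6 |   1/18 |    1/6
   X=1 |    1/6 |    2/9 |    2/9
I(X;Y) = 0.0326, I(X;f(Y)) = 0.0021, inequality holds: 0.0326 ≥ 0.0021

Data Processing Inequality: For any Markov chain X → Y → Z, we have I(X;Y) ≥ I(X;Z).

Here Z = f(Y) is a deterministic function of Y, forming X → Y → Z.

Original I(X;Y) = 0.0326 nats

After applying f:
P(X,Z) where Z=f(Y):
- P(X,Z=0) = P(X,Y=2)
- P(X,Z=1) = P(X,Y=0) + P(X,Y=1)

I(X;Z) = I(X;f(Y)) = 0.0021 nats

Verification: 0.0326 ≥ 0.0021 ✓

Information cannot be created by processing; the function f can only lose information about X.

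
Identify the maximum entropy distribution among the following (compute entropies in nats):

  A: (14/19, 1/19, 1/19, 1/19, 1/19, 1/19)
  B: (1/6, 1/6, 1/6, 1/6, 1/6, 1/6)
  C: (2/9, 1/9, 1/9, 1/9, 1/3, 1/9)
B

For a discrete distribution over n outcomes, entropy is maximized by the uniform distribution.

Computing entropies:
H(A) = 0.9999 nats
H(B) = 1.7918 nats
H(C) = 1.6770 nats

The uniform distribution (where all probabilities equal 1/6) achieves the maximum entropy of log_e(6) = 1.7918 nats.

Distribution B has the highest entropy.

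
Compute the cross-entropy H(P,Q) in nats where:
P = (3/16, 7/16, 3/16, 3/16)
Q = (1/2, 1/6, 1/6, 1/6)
1.5858 nats

Cross-entropy: H(P,Q) = -Σ p(x) log q(x)

Alternatively: H(P,Q) = H(P) + D_KL(P||Q)
H(P) = 1.3033 nats
D_KL(P||Q) = 0.2825 nats

H(P,Q) = 1.3033 + 0.2825 = 1.5858 nats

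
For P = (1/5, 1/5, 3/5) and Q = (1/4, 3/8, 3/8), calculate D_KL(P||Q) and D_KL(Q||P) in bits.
D_KL(P||Q) = 0.1611, D_KL(Q||P) = 0.1663

KL divergence is not symmetric: D_KL(P||Q) ≠ D_KL(Q||P) in general.

D_KL(P||Q) = 0.1611 bits
D_KL(Q||P) = 0.1663 bits

No, they are not equal!

This asymmetry is why KL divergence is not a true distance metric.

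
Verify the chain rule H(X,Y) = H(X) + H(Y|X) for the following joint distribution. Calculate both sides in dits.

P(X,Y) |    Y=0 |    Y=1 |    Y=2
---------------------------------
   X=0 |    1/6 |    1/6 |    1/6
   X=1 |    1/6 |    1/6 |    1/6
H(X,Y) = 0.7782, H(X) = 0.3010, H(Y|X) = 0.4771 (all in dits)

Chain rule: H(X,Y) = H(X) + H(Y|X)

Left side — joint entropy directly:
H(X,Y) = -Σ p(x,y) log p(x,y) = 0.7782 dits

Right side — compute H(Y|X) from the conditional distributions:
P(X) = (1/2, 1/2), so H(X) = 0.3010 dits
H(Y|X) = Σ_x P(X=x) · H(Y|X=x):
  P(Y|X=0) = (1/3, 1/3, 1/3), H(Y|X=0) = 0.4771, weight P(X=0) = 1/2
  P(Y|X=1) = (1/3, 1/3, 1/3), H(Y|X=1) = 0.4771, weight P(X=1) = 1/2
H(Y|X) = 0.4771 dits

H(X) + H(Y|X) = 0.3010 + 0.4771 = 0.7782 dits

Both sides equal 0.7782 dits. ✓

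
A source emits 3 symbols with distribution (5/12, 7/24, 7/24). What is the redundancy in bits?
0.0218 bits

Redundancy measures how far a source is from maximum entropy:
R = H_max - H(X)

Maximum entropy for 3 symbols: H_max = log_2(3) = 1.5850 bits
Actual entropy: H(X) = 1.5632 bits
Redundancy: R = 1.5850 - 1.5632 = 0.0218 bits

This redundancy represents potential for compression: the source could be compressed by 0.0218 bits per symbol.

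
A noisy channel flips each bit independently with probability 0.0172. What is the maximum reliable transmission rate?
0.8746 bits

For a binary symmetric channel (BSC) with error probability p:
Capacity C = 1 - H(p) bits per symbol

where H(p) = -p log₂(p) - (1-p) log₂(1-p) is the binary entropy function.

H(0.0172) = 0.1254 bits
C = 1 - 0.1254 = 0.8746 bits per symbol

This means we can reliably transmit up to 0.8746 bits of information per channel use.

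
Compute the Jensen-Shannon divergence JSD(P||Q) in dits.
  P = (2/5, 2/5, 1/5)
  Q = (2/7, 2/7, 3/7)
0.0134 dits

Jensen-Shannon divergence is:
JSD(P||Q) = 0.5 × D_KL(P||M) + 0.5 × D_KL(Q||M)
where M = 0.5 × (P + Q) is the mixture distribution.

M = 0.5 × (2/5, 2/5, 1/5) + 0.5 × (2/7, 2/7, 3/7) = (12/35, 12/35, 11/35)

D_KL(P||M) = 0.0143 dits
D_KL(Q||M) = 0.0125 dits

JSD(P||Q) = 0.5 × 0.0143 + 0.5 × 0.0125 = 0.0134 dits

Unlike KL divergence, JSD is symmetric and bounded: 0 ≤ JSD ≤ log(2).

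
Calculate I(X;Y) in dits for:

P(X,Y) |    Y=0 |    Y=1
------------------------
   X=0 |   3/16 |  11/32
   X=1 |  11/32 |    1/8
0.0323 dits

Mutual information: I(X;Y) = H(X) + H(Y) - H(X,Y)

Marginals:
P(X) = (17/32, 15/32), H(X) = 0.3002 dits
P(Y) = (17/32, 15/32), H(Y) = 0.3002 dits

Joint entropy: H(X,Y) = 0.5680 dits

I(X;Y) = 0.3002 + 0.3002 - 0.5680 = 0.0323 dits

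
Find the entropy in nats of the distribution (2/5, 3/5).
0.6730 nats

Shannon entropy is H(X) = -Σ p(x) log p(x).

For P = (2/5, 3/5):
H = -2/5 × log_e(2/5) -3/5 × log_e(3/5)
H = 0.6730 nats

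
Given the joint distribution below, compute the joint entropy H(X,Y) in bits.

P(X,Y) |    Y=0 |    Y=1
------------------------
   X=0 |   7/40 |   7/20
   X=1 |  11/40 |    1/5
1.9467 bits

Joint entropy is H(X,Y) = -Σ_{x,y} p(x,y) log p(x,y).

Summing over all non-zero entries:
H(X,Y) = -[7/40·log_2(7/40) + 7/20·log_2(7/20) + 11/40·log_2(11/40) + 1/5·log_2(1/5)]
H(X,Y) = 1.9467 bits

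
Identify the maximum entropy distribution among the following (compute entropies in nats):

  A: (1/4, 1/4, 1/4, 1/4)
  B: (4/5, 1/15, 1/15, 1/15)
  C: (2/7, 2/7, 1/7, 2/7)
A

For a discrete distribution over n outcomes, entropy is maximized by the uniform distribution.

Computing entropies:
H(A) = 1.3863 nats
H(B) = 0.7201 nats
H(C) = 1.3518 nats

The uniform distribution (where all probabilities equal 1/4) achieves the maximum entropy of log_e(4) = 1.3863 nats.

Distribution A has the highest entropy.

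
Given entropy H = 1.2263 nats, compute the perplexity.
3.4086

Perplexity is e^H (or exp(H) for natural log).

H = 1.2263 nats
Perplexity = e^1.2263 = 3.4086

Interpretation: The model's uncertainty is equivalent to choosing uniformly among 3.4 options.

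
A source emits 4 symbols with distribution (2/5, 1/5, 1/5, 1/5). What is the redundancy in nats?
0.0541 nats

Redundancy measures how far a source is from maximum entropy:
R = H_max - H(X)

Maximum entropy for 4 symbols: H_max = log_e(4) = 1.3863 nats
Actual entropy: H(X) = 1.3322 nats
Redundancy: R = 1.3863 - 1.3322 = 0.0541 nats

This redundancy represents potential for compression: the source could be compressed by 0.0541 nats per symbol.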